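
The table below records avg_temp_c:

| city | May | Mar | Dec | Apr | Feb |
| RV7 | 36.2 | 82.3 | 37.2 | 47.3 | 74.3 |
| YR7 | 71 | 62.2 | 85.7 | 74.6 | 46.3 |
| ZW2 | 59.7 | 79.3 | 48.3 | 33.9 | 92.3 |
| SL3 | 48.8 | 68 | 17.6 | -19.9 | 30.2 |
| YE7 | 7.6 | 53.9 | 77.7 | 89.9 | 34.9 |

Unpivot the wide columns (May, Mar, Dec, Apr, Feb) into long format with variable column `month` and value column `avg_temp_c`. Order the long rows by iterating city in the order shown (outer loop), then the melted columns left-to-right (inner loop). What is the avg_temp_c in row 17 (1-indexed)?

68

25 rows total (5 × 5). Row 17: index ⌊(17-1)/5⌋ = 3 into city → SL3; (17-1) mod 5 = 1 into the melted columns → Mar.
So row 17 is (SL3, Mar, 68); avg_temp_c = 68.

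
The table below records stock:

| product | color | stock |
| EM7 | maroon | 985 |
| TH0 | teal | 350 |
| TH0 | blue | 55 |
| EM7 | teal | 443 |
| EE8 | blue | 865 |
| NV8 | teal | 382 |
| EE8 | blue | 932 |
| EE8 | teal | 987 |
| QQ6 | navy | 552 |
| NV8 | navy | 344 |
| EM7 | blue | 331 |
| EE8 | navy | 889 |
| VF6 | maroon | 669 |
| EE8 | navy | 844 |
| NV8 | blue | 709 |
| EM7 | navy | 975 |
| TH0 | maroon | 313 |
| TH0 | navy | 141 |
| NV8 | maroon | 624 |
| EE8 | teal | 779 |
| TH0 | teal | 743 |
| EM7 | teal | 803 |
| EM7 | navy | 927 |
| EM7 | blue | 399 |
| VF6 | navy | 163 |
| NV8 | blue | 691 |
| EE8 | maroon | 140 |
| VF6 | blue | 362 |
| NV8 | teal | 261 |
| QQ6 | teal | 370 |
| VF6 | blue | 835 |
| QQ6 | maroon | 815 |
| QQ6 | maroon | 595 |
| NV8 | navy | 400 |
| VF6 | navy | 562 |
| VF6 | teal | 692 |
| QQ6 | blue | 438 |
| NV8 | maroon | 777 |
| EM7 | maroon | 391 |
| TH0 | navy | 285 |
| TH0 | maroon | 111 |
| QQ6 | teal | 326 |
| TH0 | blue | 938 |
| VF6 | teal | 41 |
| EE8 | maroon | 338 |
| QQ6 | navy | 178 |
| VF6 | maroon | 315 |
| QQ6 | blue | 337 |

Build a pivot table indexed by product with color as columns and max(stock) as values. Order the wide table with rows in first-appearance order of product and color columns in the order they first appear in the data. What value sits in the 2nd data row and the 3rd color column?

With rows in first-appearance order of product, row 2 is product=TH0. color columns in first-appearance order: maroon, teal, blue, navy; column 3 is blue.
Long rows with product=TH0, color=blue: max(55, 938) = 938.

938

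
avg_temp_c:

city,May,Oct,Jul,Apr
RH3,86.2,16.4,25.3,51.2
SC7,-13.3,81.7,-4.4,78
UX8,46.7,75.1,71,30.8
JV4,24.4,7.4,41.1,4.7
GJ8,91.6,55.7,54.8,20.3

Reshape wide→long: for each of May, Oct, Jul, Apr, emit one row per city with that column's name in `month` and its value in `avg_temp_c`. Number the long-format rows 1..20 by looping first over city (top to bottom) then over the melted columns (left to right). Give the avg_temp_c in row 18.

20 rows total (5 × 4). Row 18: index ⌊(18-1)/4⌋ = 4 into city → GJ8; (18-1) mod 4 = 1 into the melted columns → Oct.
So row 18 is (GJ8, Oct, 55.7); avg_temp_c = 55.7.

55.7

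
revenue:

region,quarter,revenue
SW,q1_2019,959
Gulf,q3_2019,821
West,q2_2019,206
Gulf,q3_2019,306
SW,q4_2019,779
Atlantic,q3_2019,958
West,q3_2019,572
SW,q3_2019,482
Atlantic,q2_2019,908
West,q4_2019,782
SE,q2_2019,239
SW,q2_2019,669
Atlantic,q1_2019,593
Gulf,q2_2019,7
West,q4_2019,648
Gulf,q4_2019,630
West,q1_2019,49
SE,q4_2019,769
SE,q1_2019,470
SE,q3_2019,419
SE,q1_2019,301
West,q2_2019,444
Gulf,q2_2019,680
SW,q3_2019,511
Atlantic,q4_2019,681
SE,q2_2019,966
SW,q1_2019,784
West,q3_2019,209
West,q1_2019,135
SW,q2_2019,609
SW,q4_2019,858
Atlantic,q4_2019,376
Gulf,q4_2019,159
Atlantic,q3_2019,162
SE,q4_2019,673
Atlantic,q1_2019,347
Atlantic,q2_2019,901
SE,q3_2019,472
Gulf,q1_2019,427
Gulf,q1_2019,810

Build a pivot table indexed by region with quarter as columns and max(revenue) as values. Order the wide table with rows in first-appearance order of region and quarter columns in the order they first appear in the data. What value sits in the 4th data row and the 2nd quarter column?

With rows in first-appearance order of region, row 4 is region=Atlantic. quarter columns in first-appearance order: q1_2019, q3_2019, q2_2019, q4_2019; column 2 is q3_2019.
Long rows with region=Atlantic, quarter=q3_2019: max(958, 162) = 958.

958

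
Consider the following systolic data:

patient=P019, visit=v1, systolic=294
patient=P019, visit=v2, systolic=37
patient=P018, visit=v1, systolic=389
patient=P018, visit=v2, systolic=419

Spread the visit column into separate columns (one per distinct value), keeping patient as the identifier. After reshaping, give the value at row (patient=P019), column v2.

37

Wide layout: rows indexed by patient, columns are the 2 distinct visit values (v1, v2).
Cell (patient=P019, visit=v2) draws from the long row where patient=P019 and visit=v2, which has systolic=37.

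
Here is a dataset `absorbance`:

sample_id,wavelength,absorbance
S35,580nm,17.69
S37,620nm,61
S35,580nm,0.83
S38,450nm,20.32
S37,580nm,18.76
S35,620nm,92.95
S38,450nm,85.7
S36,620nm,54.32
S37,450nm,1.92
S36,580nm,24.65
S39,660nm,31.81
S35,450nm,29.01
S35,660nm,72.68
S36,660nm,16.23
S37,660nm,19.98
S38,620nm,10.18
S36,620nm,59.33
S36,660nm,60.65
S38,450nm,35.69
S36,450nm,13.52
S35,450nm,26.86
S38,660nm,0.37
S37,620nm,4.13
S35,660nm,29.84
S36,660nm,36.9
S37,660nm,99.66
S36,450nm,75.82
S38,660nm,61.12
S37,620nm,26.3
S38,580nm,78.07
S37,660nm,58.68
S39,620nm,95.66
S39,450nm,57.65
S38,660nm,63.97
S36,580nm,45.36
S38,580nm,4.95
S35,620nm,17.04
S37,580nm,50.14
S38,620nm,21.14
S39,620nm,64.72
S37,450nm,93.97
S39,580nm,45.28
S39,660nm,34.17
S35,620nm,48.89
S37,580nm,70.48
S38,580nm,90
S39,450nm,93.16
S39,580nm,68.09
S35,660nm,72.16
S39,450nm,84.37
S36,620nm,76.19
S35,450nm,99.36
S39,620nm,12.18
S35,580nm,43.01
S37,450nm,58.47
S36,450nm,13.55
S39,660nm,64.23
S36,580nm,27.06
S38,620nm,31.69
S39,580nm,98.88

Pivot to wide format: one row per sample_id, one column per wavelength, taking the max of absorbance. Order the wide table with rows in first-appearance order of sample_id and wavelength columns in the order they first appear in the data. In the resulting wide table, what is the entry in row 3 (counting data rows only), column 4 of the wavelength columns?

With rows in first-appearance order of sample_id, row 3 is sample_id=S38. wavelength columns in first-appearance order: 580nm, 620nm, 450nm, 660nm; column 4 is 660nm.
Long rows with sample_id=S38, wavelength=660nm: max(0.37, 61.12, 63.97) = 63.97.

63.97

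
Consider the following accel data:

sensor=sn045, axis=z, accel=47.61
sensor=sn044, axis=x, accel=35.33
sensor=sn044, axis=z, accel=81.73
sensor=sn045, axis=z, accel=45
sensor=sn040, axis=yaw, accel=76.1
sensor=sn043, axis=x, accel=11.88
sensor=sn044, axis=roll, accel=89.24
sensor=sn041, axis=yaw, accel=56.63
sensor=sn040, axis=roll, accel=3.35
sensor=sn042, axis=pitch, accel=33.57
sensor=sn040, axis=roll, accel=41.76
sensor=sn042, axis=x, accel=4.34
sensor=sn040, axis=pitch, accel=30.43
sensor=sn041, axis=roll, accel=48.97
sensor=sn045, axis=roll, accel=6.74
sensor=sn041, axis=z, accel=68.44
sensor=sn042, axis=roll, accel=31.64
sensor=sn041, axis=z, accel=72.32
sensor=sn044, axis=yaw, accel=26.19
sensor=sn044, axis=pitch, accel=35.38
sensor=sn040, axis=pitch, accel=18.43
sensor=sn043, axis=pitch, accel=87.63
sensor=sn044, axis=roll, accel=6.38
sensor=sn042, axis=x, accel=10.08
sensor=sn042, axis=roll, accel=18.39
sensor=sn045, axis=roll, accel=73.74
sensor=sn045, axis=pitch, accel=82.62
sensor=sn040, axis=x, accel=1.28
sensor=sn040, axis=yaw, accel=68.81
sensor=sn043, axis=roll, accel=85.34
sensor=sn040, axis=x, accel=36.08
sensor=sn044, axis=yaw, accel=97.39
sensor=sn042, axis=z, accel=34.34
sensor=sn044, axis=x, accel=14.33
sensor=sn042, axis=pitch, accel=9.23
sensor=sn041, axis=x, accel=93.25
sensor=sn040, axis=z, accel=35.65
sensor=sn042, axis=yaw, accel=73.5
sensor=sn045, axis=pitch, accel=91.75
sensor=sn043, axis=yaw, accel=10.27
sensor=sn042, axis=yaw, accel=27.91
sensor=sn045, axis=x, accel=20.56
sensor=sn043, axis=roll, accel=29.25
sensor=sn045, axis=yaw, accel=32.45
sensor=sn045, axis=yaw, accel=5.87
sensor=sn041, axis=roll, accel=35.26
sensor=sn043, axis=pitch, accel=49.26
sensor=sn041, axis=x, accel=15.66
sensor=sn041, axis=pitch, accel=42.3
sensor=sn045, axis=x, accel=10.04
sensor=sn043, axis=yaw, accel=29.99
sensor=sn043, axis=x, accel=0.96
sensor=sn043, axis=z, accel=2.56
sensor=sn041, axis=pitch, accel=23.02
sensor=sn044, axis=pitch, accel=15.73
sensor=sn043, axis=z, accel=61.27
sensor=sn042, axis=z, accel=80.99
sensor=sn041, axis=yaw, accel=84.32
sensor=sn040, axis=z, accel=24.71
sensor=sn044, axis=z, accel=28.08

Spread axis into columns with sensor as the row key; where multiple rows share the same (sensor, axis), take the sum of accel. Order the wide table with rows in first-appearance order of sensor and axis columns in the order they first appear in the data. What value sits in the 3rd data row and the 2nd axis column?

With rows in first-appearance order of sensor, row 3 is sensor=sn040. axis columns in first-appearance order: z, x, yaw, roll, pitch; column 2 is x.
Long rows with sensor=sn040, axis=x: 1.28 + 36.08 = 37.36.

37.36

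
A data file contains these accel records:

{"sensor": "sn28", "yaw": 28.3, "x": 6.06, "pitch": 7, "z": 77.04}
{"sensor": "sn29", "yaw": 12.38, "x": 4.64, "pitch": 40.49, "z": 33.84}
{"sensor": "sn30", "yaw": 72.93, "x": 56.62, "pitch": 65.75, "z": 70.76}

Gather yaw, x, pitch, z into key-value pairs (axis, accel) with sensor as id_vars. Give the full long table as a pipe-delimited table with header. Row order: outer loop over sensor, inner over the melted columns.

Each (sensor, column) pair becomes one row: 3 × 4 = 12 rows.
For example, (sn28, yaw) → accel=28.3.

| sensor | axis | accel |
| sn28 | yaw | 28.3 |
| sn28 | x | 6.06 |
| sn28 | pitch | 7 |
| sn28 | z | 77.04 |
| sn29 | yaw | 12.38 |
| sn29 | x | 4.64 |
| sn29 | pitch | 40.49 |
| sn29 | z | 33.84 |
| sn30 | yaw | 72.93 |
| sn30 | x | 56.62 |
| sn30 | pitch | 65.75 |
| sn30 | z | 70.76 |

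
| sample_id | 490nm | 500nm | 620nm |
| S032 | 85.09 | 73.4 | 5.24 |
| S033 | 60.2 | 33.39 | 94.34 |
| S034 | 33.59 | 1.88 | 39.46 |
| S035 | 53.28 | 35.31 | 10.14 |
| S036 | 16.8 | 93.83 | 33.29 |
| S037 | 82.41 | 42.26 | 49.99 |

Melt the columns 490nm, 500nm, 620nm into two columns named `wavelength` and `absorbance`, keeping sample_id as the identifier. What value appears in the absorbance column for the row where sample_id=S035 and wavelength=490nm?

53.28

Unpivoting turns each (sample_id, wide-column) pair into one long row.
The wide cell at row S035, column 490nm holds 53.28, so the long row (S035, 490nm) has absorbance=53.28.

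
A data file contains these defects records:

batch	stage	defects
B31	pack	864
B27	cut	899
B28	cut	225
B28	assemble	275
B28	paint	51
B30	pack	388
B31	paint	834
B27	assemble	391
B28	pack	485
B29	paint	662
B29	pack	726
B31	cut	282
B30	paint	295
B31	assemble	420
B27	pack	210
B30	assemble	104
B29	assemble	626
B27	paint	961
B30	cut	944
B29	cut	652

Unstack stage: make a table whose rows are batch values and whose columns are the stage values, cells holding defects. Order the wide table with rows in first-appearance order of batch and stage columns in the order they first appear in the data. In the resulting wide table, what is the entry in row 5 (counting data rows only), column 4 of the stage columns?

662

With rows in first-appearance order of batch, row 5 is batch=B29. stage columns in first-appearance order: pack, cut, assemble, paint; column 4 is paint.
Long rows with batch=B29, stage=paint: defects = 662.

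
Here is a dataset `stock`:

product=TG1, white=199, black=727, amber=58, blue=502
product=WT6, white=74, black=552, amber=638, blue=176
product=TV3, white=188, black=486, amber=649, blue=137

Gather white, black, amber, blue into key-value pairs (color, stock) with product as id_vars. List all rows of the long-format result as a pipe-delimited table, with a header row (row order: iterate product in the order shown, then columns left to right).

| product | color | stock |
| TG1 | white | 199 |
| TG1 | black | 727 |
| TG1 | amber | 58 |
| TG1 | blue | 502 |
| WT6 | white | 74 |
| WT6 | black | 552 |
| WT6 | amber | 638 |
| WT6 | blue | 176 |
| TV3 | white | 188 |
| TV3 | black | 486 |
| TV3 | amber | 649 |
| TV3 | blue | 137 |

Each (product, column) pair becomes one row: 3 × 4 = 12 rows.
For example, (TG1, white) → stock=199.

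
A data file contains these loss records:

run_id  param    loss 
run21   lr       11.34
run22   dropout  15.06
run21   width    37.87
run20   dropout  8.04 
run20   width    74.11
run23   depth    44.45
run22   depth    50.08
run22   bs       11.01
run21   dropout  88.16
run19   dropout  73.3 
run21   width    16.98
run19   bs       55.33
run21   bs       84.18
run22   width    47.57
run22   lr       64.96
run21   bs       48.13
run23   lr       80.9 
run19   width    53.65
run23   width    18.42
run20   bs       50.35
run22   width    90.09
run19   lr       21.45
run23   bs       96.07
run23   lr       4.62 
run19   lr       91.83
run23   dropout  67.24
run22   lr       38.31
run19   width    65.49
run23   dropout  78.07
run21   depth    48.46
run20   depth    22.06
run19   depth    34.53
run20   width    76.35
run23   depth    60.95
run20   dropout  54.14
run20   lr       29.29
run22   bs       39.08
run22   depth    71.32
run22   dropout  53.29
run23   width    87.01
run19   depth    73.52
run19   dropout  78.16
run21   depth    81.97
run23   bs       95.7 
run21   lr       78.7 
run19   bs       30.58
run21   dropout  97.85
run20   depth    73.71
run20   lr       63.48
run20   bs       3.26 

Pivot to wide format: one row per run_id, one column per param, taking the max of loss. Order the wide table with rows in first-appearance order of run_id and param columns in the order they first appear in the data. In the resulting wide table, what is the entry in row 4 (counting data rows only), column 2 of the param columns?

78.07

With rows in first-appearance order of run_id, row 4 is run_id=run23. param columns in first-appearance order: lr, dropout, width, depth, bs; column 2 is dropout.
Long rows with run_id=run23, param=dropout: max(67.24, 78.07) = 78.07.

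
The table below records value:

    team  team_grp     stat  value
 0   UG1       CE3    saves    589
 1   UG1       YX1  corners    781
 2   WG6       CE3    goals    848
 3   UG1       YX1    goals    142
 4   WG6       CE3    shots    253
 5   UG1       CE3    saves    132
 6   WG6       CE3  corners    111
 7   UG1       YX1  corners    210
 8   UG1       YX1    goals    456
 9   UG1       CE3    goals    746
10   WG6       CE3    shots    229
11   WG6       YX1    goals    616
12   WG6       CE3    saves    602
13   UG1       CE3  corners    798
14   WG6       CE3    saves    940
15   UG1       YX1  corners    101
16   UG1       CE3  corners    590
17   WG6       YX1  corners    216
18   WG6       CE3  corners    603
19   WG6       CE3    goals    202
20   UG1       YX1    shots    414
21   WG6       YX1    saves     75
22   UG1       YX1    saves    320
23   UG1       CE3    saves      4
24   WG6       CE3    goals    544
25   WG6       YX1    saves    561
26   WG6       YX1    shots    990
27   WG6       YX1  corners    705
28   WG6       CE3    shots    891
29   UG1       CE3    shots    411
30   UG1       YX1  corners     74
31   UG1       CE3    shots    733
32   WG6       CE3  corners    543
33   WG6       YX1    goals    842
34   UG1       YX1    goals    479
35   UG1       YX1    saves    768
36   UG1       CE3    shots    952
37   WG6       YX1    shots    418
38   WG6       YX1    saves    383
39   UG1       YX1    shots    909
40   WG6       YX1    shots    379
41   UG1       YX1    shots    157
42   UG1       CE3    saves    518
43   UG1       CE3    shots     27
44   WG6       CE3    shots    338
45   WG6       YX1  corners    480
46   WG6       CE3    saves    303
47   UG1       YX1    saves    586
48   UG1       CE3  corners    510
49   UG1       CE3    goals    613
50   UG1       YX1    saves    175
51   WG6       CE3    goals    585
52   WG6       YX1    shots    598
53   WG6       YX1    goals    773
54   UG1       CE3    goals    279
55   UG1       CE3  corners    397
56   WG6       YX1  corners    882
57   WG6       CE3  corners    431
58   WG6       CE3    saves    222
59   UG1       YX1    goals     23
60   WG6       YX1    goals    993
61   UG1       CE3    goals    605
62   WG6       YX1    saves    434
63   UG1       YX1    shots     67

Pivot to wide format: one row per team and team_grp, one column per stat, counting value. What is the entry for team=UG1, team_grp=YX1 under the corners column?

4

Rows with team=UG1, team_grp=YX1 and stat=corners: value values are 781, 210, 101, 74.
4 rows match — count = 4.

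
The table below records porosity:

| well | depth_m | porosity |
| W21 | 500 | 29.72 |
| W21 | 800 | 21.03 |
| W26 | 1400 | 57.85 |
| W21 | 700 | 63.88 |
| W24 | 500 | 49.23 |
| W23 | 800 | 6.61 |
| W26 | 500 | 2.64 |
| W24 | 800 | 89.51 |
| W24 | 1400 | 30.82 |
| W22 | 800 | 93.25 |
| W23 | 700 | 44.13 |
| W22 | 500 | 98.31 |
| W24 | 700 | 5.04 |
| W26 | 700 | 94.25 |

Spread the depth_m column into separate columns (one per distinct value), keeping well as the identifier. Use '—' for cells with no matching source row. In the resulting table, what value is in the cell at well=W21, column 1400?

No long-format row has well=W21 and depth_m=1400, so the cell is —.

—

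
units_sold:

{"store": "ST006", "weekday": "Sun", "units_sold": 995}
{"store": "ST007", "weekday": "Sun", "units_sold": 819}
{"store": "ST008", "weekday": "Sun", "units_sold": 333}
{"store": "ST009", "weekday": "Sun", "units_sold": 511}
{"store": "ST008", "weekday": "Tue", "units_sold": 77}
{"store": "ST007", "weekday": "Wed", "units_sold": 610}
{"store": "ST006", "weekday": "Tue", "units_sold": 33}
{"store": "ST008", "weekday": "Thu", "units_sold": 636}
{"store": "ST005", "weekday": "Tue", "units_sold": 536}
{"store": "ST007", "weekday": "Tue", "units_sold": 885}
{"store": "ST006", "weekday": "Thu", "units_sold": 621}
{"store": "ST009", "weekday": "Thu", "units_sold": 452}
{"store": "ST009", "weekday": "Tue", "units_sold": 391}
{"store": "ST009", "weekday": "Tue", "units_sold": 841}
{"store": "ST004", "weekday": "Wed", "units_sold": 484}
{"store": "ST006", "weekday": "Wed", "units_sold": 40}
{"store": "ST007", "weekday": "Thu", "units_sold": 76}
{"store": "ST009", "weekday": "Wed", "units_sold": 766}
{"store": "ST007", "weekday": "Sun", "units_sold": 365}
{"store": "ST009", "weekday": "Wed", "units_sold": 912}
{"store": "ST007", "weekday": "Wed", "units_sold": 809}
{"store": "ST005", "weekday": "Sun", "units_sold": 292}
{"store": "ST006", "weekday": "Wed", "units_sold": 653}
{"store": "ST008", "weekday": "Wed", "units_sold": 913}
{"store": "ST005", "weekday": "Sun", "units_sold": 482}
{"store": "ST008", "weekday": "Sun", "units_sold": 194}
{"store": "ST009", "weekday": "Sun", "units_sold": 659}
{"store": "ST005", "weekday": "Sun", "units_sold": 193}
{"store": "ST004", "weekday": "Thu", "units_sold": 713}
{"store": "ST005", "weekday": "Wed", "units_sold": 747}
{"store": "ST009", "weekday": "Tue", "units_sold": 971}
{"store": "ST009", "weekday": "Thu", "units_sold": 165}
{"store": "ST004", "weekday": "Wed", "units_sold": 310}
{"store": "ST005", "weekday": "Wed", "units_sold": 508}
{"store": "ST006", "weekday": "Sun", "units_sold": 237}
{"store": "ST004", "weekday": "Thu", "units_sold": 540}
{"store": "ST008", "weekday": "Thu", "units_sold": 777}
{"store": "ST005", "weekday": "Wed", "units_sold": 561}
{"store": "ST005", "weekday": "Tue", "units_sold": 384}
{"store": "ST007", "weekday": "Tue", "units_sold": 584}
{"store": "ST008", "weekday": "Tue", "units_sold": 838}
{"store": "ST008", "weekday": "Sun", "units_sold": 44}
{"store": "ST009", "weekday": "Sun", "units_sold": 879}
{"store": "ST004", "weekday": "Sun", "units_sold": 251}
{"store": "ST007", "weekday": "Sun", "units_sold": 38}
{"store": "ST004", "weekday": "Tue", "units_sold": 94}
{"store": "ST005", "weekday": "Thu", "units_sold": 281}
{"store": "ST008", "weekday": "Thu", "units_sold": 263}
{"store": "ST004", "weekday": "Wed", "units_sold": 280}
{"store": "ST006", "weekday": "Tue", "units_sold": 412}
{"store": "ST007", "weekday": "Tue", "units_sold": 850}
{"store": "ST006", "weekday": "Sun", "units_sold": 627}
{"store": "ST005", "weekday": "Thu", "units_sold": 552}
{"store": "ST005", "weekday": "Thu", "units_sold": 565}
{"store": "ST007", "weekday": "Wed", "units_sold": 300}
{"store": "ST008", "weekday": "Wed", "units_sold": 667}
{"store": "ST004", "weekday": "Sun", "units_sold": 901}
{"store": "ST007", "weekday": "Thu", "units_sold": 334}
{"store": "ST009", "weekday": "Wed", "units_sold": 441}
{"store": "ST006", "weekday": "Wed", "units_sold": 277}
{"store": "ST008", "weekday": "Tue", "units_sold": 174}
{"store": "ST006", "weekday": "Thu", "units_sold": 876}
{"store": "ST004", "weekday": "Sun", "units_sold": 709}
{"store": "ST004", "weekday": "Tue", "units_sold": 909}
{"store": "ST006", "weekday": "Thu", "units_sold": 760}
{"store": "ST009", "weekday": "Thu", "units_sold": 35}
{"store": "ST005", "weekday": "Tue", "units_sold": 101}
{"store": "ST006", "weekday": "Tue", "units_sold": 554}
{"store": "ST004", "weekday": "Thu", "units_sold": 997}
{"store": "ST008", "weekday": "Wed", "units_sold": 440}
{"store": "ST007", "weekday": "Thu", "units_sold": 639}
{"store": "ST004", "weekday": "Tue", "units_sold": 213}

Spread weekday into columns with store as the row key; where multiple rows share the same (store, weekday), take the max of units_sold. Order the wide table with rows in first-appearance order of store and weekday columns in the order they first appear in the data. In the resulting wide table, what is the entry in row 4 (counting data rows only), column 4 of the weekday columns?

With rows in first-appearance order of store, row 4 is store=ST009. weekday columns in first-appearance order: Sun, Tue, Wed, Thu; column 4 is Thu.
Long rows with store=ST009, weekday=Thu: max(452, 165, 35) = 452.

452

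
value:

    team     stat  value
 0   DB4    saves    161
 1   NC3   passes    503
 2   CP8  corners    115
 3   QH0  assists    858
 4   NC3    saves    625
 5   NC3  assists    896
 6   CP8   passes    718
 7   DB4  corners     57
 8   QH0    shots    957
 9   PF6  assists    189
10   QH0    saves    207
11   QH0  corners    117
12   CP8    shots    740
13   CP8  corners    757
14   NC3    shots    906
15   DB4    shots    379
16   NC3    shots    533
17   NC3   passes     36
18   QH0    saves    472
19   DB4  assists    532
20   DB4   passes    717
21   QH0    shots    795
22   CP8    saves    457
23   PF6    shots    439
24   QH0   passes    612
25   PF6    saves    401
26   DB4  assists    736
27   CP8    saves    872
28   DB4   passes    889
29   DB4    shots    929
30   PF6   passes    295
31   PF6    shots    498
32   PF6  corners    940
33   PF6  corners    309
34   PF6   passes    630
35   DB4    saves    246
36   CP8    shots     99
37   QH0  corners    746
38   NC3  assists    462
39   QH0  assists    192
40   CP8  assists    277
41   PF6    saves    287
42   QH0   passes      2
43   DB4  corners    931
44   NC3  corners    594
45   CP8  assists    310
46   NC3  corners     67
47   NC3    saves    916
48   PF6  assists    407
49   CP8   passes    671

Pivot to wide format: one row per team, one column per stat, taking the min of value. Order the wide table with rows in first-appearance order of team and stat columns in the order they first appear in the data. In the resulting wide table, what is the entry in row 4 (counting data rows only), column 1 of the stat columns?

With rows in first-appearance order of team, row 4 is team=QH0. stat columns in first-appearance order: saves, passes, corners, assists, shots; column 1 is saves.
Long rows with team=QH0, stat=saves: min(207, 472) = 207.

207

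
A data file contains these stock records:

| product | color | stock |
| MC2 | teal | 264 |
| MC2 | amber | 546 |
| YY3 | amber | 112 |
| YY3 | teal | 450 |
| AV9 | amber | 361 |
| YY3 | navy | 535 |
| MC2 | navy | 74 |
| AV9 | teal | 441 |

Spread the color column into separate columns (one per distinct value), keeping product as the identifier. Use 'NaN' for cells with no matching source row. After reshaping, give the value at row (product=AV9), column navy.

NaN

No long-format row has product=AV9 and color=navy, so the cell is NaN.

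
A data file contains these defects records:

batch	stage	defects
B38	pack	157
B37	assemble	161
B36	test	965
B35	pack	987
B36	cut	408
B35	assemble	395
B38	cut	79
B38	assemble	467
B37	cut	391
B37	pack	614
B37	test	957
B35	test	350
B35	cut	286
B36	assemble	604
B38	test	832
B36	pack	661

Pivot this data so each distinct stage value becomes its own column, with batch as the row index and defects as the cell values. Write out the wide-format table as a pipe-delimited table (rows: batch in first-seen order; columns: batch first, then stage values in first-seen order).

| batch | pack | assemble | test | cut |
| B38 | 157 | 467 | 832 | 79 |
| B37 | 614 | 161 | 957 | 391 |
| B36 | 661 | 604 | 965 | 408 |
| B35 | 987 | 395 | 350 | 286 |

Columns: batch plus the 4 distinct stage values (pack, assemble, test, cut).
For example, row B38 column pack takes defects=157 from the long row (B38, pack).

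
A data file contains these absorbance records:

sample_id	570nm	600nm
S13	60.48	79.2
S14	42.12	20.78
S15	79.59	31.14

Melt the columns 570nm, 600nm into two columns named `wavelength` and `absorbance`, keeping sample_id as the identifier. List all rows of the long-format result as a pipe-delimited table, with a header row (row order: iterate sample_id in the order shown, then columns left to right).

Each (sample_id, column) pair becomes one row: 3 × 2 = 6 rows.
For example, (S13, 570nm) → absorbance=60.48.

| sample_id | wavelength | absorbance |
| S13 | 570nm | 60.48 |
| S13 | 600nm | 79.2 |
| S14 | 570nm | 42.12 |
| S14 | 600nm | 20.78 |
| S15 | 570nm | 79.59 |
| S15 | 600nm | 31.14 |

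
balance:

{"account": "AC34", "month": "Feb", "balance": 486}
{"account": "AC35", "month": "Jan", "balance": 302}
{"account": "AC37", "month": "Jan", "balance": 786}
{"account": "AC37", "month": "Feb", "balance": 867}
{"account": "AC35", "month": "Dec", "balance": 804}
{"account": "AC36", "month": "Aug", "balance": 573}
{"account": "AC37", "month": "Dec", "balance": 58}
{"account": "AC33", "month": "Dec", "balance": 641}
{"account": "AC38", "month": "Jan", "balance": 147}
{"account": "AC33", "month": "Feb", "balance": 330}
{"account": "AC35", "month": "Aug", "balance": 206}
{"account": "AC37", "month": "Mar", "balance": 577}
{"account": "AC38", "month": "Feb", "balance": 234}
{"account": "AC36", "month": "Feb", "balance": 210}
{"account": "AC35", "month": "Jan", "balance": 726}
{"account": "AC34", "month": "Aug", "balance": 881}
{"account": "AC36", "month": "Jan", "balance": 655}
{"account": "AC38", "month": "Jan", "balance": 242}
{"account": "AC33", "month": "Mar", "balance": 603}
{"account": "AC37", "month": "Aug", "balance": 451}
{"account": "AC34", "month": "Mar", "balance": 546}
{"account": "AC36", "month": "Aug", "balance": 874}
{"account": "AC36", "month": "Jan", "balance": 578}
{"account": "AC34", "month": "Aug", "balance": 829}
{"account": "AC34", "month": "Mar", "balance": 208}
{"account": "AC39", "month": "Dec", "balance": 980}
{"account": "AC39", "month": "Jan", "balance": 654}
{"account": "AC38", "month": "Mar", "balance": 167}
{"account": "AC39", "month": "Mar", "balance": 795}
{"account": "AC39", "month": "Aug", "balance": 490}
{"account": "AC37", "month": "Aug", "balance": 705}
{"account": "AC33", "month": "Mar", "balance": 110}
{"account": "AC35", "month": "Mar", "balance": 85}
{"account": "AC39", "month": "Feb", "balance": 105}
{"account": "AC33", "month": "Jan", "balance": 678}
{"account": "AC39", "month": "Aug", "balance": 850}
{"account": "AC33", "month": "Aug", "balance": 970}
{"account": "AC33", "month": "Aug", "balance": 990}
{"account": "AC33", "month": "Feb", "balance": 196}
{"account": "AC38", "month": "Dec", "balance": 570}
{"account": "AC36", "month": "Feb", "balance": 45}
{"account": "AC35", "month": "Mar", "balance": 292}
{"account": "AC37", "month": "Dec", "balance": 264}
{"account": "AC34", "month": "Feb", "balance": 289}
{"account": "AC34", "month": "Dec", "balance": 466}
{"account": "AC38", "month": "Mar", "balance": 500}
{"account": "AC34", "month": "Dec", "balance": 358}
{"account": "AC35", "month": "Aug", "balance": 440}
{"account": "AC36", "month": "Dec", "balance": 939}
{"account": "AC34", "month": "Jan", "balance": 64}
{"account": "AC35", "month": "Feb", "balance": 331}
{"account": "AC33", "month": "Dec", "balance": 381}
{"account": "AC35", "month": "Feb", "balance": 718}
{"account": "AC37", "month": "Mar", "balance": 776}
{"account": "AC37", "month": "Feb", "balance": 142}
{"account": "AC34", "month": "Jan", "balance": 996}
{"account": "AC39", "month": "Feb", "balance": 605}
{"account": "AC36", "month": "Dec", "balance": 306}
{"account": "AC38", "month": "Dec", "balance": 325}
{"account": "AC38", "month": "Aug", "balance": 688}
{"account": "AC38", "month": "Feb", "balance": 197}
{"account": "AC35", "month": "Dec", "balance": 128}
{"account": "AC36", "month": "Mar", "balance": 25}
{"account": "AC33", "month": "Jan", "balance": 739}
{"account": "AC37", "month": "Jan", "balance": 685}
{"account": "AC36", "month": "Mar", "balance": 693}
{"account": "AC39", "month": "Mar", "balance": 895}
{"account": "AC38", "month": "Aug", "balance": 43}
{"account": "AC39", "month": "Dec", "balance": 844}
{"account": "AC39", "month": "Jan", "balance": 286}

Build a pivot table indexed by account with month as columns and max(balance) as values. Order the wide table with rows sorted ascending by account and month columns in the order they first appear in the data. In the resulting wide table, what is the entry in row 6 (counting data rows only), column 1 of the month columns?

With rows sorted ascending by account, row 6 is account=AC38. month columns in first-appearance order: Feb, Jan, Dec, Aug, Mar; column 1 is Feb.
Long rows with account=AC38, month=Feb: max(234, 197) = 234.

234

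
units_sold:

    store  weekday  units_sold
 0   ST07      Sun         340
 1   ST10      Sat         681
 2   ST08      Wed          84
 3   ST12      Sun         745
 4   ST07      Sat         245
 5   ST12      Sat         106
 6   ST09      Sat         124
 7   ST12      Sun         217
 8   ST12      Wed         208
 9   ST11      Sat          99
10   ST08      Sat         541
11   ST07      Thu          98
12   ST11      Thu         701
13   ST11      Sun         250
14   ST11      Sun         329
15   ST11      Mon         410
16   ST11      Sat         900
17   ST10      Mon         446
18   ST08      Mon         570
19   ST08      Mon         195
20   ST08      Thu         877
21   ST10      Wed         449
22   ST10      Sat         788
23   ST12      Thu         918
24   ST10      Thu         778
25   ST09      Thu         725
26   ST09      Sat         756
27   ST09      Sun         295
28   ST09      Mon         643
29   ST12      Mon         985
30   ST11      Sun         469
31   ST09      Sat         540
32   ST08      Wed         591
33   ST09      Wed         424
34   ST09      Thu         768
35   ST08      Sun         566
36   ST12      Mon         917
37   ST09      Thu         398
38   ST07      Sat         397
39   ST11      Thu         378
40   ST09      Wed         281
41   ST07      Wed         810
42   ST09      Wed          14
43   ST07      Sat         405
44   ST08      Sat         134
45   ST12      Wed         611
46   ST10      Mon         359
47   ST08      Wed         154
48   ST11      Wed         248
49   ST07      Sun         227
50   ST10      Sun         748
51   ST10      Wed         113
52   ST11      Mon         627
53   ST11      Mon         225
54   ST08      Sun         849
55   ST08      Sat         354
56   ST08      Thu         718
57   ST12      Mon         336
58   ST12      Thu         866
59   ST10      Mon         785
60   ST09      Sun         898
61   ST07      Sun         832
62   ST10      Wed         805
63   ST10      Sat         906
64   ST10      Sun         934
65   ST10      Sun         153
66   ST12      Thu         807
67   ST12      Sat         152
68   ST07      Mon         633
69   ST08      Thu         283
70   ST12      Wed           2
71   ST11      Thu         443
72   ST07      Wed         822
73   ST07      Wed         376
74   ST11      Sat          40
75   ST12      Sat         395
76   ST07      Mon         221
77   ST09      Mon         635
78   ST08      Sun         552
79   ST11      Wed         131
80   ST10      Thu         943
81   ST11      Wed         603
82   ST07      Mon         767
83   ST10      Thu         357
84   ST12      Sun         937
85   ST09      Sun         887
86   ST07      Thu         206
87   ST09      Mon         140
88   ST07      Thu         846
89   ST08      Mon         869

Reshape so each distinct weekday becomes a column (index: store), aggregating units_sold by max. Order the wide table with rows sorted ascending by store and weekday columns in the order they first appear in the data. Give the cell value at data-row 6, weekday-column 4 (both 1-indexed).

With rows sorted ascending by store, row 6 is store=ST12. weekday columns in first-appearance order: Sun, Sat, Wed, Thu, Mon; column 4 is Thu.
Long rows with store=ST12, weekday=Thu: max(918, 866, 807) = 918.

918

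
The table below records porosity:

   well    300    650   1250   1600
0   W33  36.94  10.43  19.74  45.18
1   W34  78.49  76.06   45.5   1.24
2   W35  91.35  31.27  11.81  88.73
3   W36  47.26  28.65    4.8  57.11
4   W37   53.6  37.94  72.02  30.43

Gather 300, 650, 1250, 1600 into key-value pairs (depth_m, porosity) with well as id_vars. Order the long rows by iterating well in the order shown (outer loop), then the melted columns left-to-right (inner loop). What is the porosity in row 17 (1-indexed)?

20 rows total (5 × 4). Row 17: index ⌊(17-1)/4⌋ = 4 into well → W37; (17-1) mod 4 = 0 into the melted columns → 300.
So row 17 is (W37, 300, 53.6); porosity = 53.6.

53.6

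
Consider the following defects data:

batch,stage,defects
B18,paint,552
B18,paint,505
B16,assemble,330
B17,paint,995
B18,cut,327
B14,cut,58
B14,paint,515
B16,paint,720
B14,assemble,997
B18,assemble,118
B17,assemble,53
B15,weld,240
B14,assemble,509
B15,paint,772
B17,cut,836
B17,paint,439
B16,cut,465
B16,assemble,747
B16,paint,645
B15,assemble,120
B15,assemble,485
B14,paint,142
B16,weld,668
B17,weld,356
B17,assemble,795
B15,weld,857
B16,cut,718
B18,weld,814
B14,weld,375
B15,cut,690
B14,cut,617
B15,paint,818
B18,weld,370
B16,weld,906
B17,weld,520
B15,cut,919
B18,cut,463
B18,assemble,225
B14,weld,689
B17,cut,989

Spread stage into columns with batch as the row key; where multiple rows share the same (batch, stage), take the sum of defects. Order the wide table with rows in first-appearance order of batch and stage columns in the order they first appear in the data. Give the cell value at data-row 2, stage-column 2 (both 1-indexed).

1077

With rows in first-appearance order of batch, row 2 is batch=B16. stage columns in first-appearance order: paint, assemble, cut, weld; column 2 is assemble.
Long rows with batch=B16, stage=assemble: 330 + 747 = 1077.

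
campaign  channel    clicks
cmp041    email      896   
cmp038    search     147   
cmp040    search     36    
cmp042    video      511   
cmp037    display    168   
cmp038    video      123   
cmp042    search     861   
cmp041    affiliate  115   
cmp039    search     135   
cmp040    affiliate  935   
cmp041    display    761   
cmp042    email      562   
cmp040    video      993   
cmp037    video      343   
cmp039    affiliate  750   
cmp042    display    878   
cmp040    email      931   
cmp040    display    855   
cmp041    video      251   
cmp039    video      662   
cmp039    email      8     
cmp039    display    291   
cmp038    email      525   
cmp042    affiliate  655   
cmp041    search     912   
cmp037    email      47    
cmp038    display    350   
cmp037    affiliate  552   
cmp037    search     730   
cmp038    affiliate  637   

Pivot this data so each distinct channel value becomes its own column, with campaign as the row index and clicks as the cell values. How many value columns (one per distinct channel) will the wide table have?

5 distinct channel values: email, display, affiliate, video, search.

5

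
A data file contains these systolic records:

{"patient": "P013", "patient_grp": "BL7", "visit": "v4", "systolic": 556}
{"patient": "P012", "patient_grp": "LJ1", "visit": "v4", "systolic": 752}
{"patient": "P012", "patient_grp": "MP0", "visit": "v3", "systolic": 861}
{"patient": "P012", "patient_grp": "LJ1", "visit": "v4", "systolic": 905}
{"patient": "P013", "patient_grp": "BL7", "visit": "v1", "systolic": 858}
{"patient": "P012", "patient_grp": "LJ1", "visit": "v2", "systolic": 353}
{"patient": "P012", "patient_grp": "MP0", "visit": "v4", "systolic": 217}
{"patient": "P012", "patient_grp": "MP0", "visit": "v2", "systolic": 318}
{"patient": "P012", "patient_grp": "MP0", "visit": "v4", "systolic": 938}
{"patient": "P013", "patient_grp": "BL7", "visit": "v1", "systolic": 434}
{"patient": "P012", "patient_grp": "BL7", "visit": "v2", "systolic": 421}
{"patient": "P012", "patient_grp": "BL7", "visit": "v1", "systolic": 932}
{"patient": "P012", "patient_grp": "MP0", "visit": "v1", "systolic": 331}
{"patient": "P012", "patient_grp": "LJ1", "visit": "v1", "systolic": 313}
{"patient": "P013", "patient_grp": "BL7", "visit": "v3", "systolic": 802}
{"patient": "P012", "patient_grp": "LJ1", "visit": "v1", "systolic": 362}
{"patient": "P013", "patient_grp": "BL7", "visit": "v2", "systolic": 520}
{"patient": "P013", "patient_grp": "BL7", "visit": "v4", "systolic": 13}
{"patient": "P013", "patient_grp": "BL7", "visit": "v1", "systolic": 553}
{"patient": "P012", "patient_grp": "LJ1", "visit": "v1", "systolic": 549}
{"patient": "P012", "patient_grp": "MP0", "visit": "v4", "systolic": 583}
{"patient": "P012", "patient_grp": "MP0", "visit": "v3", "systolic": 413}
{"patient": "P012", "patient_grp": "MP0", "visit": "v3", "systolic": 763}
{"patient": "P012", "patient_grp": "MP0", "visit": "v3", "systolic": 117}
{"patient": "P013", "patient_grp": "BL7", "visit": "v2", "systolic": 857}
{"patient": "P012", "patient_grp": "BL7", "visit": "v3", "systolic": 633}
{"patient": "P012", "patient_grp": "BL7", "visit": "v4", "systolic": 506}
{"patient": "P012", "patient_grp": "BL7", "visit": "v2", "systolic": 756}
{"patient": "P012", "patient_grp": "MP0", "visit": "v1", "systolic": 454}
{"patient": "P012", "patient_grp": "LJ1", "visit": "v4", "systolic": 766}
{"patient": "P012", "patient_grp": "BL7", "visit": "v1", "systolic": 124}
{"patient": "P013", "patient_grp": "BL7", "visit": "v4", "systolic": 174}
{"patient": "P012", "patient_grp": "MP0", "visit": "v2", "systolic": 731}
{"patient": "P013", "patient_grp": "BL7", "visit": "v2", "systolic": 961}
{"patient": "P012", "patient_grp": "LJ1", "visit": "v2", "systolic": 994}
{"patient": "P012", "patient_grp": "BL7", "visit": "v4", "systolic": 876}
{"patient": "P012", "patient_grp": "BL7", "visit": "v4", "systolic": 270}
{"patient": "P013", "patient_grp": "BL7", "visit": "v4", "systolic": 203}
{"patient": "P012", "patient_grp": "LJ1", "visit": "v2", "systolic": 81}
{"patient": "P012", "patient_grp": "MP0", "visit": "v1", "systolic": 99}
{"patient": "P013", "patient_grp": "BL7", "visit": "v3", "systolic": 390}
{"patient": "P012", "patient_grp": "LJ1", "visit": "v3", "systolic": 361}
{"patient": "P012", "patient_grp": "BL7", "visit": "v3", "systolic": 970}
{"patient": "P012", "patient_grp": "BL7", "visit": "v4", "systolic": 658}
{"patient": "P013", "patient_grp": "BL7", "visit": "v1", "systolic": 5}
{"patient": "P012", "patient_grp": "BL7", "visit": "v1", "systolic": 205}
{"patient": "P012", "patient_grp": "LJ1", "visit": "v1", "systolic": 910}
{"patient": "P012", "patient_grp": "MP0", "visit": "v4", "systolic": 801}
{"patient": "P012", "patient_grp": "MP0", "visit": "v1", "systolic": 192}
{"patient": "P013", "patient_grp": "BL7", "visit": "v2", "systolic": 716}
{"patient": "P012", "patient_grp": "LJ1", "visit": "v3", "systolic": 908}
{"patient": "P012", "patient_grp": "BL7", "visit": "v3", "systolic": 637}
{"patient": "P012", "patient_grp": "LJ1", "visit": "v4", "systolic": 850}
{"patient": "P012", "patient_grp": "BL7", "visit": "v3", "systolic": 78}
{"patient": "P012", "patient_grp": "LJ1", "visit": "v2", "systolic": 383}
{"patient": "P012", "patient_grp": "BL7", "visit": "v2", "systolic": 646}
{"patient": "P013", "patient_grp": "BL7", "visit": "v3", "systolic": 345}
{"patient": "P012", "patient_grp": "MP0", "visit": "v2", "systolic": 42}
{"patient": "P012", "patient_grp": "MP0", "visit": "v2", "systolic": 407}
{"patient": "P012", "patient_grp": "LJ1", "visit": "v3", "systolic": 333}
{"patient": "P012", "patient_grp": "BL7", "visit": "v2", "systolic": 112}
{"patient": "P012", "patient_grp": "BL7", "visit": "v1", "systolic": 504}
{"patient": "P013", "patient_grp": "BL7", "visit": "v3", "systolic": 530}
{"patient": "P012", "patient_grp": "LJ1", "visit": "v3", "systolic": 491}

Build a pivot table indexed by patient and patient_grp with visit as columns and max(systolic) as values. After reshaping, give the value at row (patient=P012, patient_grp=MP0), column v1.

454

Rows with patient=P012, patient_grp=MP0 and visit=v1: systolic values are 331, 454, 99, 192.
max(331, 454, 99, 192) = 454.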